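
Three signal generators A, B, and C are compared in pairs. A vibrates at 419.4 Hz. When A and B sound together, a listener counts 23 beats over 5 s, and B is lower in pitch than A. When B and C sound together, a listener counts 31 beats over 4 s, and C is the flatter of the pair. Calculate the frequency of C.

407.05 Hz

A–B: Beat frequency = 23/5 = 4.6 Hz.
B is below A, so f_B = 419.4 − 4.6 = 414.8 Hz.
B–C: Beat frequency = 31/4 = 7.75 Hz.
C is below B, so f_C = 414.8 − 7.75 = 407.05 Hz.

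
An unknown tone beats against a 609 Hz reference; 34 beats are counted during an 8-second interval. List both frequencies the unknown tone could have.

Beat frequency = 34/8 = 4.25 Hz.
|f − 609| = 4.25, so f = 609 ± 4.25.

604.75 Hz or 613.25 Hz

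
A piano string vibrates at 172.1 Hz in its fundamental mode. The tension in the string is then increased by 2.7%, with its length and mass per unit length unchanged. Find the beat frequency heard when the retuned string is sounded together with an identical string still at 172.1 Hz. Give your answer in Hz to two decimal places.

For a string, f ∝ √T, so the new frequency is 172.1·√1.027 = 174.4079 Hz.
f_beat = |174.4079 − 172.1| = 2.31 Hz.

2.31 Hz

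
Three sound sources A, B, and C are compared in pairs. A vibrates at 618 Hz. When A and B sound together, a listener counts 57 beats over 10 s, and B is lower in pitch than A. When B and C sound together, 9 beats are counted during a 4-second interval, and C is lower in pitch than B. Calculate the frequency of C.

610.05 Hz

A–B: Beat frequency = 57/10 = 5.7 Hz.
B is below A, so f_B = 618 − 5.7 = 612.3 Hz.
B–C: Beat frequency = 9/4 = 2.25 Hz.
C is below B, so f_C = 612.3 − 2.25 = 610.05 Hz.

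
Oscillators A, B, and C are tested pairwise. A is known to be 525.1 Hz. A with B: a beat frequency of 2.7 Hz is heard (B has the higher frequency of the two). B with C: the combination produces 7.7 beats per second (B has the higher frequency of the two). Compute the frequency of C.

B is above A, so f_B = 525.1 + 2.7 = 527.8 Hz.
C is below B, so f_C = 527.8 − 7.7 = 520.1 Hz.

520.1 Hz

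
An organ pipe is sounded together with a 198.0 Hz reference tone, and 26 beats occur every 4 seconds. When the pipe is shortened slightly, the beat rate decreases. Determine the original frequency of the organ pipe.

191.5 Hz

Beat frequency = 26/4 = 6.5 Hz.
|f − 198.0| = 6.5, so the organ pipe was at either 191.5 Hz or 204.5 Hz.
A shorter pipe has a higher fundamental; the adjustment raises the organ pipe's frequency.
The beat rate fell, so the adjustment moved the organ pipe toward 198.0 Hz — it must have started below the reference.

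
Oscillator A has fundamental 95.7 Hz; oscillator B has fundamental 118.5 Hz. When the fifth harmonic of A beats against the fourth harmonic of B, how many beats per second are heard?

Fifth harmonic of the first: 5·95.7 = 478.5 Hz.
Fourth harmonic of the second: 4·118.5 = 474.0 Hz.
f_beat = |478.5 − 474.0| = 4.5 Hz.

4.5 Hz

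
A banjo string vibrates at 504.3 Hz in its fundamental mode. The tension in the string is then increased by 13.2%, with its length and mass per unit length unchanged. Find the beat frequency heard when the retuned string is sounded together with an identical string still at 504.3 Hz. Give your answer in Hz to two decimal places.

32.25 Hz

For a string, f ∝ √T, so the new frequency is 504.3·√1.132 = 536.5524 Hz.
f_beat = |536.5524 − 504.3| = 32.25 Hz.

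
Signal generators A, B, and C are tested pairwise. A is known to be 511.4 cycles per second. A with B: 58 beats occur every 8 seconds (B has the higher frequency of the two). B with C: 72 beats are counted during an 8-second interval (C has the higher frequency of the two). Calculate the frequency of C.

A–B: Beat frequency = 58/8 = 7.25 Hz.
B is above A, so f_B = 511.4 + 7.25 = 518.65 Hz.
B–C: Beat frequency = 72/8 = 9 Hz.
C is above B, so f_C = 518.65 + 9 = 527.65 Hz.

527.65 Hz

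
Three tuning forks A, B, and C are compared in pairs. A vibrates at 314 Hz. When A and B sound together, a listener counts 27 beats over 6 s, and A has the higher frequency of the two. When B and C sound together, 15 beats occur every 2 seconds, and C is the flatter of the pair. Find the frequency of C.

302 Hz

A–B: Beat frequency = 27/6 = 4.5 Hz.
B is below A, so f_B = 314 − 4.5 = 309.5 Hz.
B–C: Beat frequency = 15/2 = 7.5 Hz.
C is below B, so f_C = 309.5 − 7.5 = 302 Hz.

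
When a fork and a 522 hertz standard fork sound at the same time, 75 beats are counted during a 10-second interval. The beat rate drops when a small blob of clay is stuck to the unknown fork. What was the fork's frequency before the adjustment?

Beat frequency = 75/10 = 7.5 Hz.
|f − 522| = 7.5, so the fork was at either 514.5 Hz or 529.5 Hz.
Adding mass to a fork lowers its frequency; the adjustment lowers the fork's frequency.
The beat rate fell, so the adjustment moved the fork toward 522 Hz — it must have started above the reference.

529.5 Hz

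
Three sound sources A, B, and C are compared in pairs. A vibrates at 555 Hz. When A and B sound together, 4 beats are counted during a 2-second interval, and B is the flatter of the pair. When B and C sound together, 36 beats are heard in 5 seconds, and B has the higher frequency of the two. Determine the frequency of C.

545.8 Hz

A–B: Beat frequency = 4/2 = 2 Hz.
B is below A, so f_B = 555 − 2 = 553 Hz.
B–C: Beat frequency = 36/5 = 7.2 Hz.
C is below B, so f_C = 553 − 7.2 = 545.8 Hz.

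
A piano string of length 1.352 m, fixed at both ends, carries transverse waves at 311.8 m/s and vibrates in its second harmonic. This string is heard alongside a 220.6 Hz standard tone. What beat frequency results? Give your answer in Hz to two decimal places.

10.02 Hz

For a string fixed at both ends, f_n = n·v/(2L) = 2·311.8/(2·1.352) = 230.6213 Hz.
f_beat = |230.6213 − 220.6| = 10.02 Hz.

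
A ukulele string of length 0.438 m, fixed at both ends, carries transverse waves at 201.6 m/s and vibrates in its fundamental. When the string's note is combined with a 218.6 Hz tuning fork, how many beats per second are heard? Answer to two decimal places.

11.54 Hz

For a string fixed at both ends, f_n = n·v/(2L) = 1·201.6/(2·0.438) = 230.1370 Hz.
f_beat = |230.1370 − 218.6| = 11.54 Hz.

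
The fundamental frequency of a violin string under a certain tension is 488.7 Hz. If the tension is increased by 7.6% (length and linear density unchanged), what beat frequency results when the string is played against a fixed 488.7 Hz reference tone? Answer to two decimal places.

For a string, f ∝ √T, so the new frequency is 488.7·√1.076 = 506.9306 Hz.
f_beat = |506.9306 − 488.7| = 18.23 Hz.

18.23 Hz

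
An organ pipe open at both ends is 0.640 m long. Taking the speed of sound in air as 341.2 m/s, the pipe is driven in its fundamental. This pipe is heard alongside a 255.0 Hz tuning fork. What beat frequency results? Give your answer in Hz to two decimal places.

Open pipe: f_n = n·v/(2L) = 1·341.2/(2·0.640) = 266.5625 Hz.
f_beat = |266.5625 − 255.0| = 11.56 Hz.

11.56 Hz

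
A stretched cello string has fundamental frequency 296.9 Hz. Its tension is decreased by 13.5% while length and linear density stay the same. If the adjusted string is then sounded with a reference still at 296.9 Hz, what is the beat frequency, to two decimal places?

20.77 Hz

For a string, f ∝ √T, so the new frequency is 296.9·√0.865 = 276.1330 Hz.
f_beat = |276.1330 − 296.9| = 20.77 Hz.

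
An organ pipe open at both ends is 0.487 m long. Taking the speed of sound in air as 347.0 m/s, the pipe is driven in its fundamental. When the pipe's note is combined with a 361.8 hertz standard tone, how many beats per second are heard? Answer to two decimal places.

Open pipe: f_n = n·v/(2L) = 1·347.0/(2·0.487) = 356.2628 Hz.
f_beat = |356.2628 − 361.8| = 5.54 Hz.

5.54 Hz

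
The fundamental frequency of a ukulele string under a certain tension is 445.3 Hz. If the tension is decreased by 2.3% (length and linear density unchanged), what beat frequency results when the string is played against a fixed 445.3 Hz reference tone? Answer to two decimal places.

For a string, f ∝ √T, so the new frequency is 445.3·√0.977 = 440.1493 Hz.
f_beat = |440.1493 − 445.3| = 5.15 Hz.

5.15 Hz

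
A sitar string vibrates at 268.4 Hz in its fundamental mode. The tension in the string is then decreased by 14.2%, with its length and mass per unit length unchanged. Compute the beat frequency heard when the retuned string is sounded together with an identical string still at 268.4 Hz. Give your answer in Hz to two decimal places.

For a string, f ∝ √T, so the new frequency is 268.4·√0.858 = 248.6143 Hz.
f_beat = |248.6143 − 268.4| = 19.79 Hz.

19.79 Hz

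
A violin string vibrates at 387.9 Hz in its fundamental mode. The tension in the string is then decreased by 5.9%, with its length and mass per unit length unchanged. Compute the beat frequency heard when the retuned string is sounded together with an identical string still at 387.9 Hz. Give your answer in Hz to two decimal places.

11.62 Hz

For a string, f ∝ √T, so the new frequency is 387.9·√0.941 = 376.2830 Hz.
f_beat = |376.2830 − 387.9| = 11.62 Hz.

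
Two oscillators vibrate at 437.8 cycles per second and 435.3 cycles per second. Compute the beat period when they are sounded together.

f_beat = |437.8 − 435.3| = 2.5 Hz.
Beat period T = 1 / f_beat = 1 / 2.5 s.

0.400 s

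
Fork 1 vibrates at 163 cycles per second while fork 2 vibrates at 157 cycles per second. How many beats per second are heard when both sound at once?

Beats arise from superposition of two nearby frequencies; the beat rate is |f₁ − f₂|.
|163 − 157| = 6 Hz.

6 Hz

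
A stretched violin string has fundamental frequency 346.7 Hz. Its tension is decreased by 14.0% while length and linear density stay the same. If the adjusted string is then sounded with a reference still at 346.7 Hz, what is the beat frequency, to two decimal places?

For a string, f ∝ √T, so the new frequency is 346.7·√0.860 = 321.5164 Hz.
f_beat = |321.5164 − 346.7| = 25.18 Hz.

25.18 Hz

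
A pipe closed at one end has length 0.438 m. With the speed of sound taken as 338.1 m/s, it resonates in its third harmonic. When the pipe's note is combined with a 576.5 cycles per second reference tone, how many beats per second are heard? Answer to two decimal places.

Closed pipe (odd harmonics): f_n = n·v/(4L) = 3·338.1/(4·0.438) = 578.9384 Hz.
f_beat = |578.9384 − 576.5| = 2.44 Hz.

2.44 Hz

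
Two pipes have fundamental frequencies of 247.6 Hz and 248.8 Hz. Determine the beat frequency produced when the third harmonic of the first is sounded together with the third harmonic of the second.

3.6 Hz

Third harmonic of the first: 3·247.6 = 742.8 Hz.
Third harmonic of the second: 3·248.8 = 746.4 Hz.
f_beat = |742.8 − 746.4| = 3.6 Hz.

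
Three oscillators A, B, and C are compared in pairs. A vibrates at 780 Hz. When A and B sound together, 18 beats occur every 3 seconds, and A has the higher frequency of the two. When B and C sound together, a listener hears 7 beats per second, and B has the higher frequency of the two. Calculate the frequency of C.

A–B: Beat frequency = 18/3 = 6 Hz.
B is below A, so f_B = 780 − 6 = 774 Hz.
C is below B, so f_C = 774 − 7 = 767 Hz.

767 Hz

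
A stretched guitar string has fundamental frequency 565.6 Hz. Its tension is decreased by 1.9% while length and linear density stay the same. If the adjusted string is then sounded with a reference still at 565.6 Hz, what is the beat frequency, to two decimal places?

For a string, f ∝ √T, so the new frequency is 565.6·√0.981 = 560.2010 Hz.
f_beat = |560.2010 − 565.6| = 5.40 Hz.

5.40 Hz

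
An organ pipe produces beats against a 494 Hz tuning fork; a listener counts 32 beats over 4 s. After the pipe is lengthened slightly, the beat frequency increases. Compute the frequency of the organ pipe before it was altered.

486 Hz

Beat frequency = 32/4 = 8 Hz.
|f − 494| = 8, so the organ pipe was at either 486 Hz or 502 Hz.
A longer pipe has a lower fundamental; the adjustment lowers the organ pipe's frequency.
The beat rate rose, so the adjustment moved the organ pipe further from 494 Hz — it was already below the reference.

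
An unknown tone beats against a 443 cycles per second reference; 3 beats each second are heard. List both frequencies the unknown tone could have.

|f − 443| = 3, so f = 443 ± 3.

440 Hz or 446 Hz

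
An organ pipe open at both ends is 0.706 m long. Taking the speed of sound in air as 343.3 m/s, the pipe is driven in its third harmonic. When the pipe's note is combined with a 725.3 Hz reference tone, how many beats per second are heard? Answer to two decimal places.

Open pipe: f_n = n·v/(2L) = 3·343.3/(2·0.706) = 729.3909 Hz.
f_beat = |729.3909 − 725.3| = 4.09 Hz.

4.09 Hz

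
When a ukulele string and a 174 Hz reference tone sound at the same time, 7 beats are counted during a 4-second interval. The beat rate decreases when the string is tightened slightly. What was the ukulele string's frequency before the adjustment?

172.25 Hz

Beat frequency = 7/4 = 1.75 Hz.
|f − 174| = 1.75, so the ukulele string was at either 172.25 Hz or 175.75 Hz.
Increasing tension raises a string's frequency; the adjustment raises the ukulele string's frequency.
The beat rate fell, so the adjustment moved the ukulele string toward 174 Hz — it must have started below the reference.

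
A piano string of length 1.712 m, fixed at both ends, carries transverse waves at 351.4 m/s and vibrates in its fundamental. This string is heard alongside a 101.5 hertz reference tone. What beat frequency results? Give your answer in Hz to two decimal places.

1.13 Hz

For a string fixed at both ends, f_n = n·v/(2L) = 1·351.4/(2·1.712) = 102.6285 Hz.
f_beat = |102.6285 − 101.5| = 1.13 Hz.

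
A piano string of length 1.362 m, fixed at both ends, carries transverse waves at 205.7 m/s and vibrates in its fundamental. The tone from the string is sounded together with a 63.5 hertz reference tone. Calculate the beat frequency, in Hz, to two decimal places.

12.01 Hz

For a string fixed at both ends, f_n = n·v/(2L) = 1·205.7/(2·1.362) = 75.5140 Hz.
f_beat = |75.5140 − 63.5| = 12.01 Hz.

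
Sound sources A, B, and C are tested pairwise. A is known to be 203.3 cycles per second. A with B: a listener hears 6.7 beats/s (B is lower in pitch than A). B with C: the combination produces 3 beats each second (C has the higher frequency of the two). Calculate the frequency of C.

199.6 Hz

B is below A, so f_B = 203.3 − 6.7 = 196.6 Hz.
C is above B, so f_C = 196.6 + 3 = 199.6 Hz.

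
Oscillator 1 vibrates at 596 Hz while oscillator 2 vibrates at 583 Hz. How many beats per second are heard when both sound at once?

13 Hz

Beats arise from superposition of two nearby frequencies; the beat rate is |f₁ − f₂|.
|596 − 583| = 13 Hz.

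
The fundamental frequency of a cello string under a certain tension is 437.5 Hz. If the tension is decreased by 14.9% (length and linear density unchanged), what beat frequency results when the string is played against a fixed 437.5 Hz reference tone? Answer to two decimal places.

33.91 Hz

For a string, f ∝ √T, so the new frequency is 437.5·√0.851 = 403.5923 Hz.
f_beat = |403.5923 − 437.5| = 33.91 Hz.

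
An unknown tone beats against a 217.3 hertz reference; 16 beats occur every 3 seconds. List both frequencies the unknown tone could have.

211.9667 Hz or 222.6333 Hz

Beat frequency = 16/3 = 5.3333 Hz.
|f − 217.3| = 5.3333, so f = 217.3 ± 5.3333.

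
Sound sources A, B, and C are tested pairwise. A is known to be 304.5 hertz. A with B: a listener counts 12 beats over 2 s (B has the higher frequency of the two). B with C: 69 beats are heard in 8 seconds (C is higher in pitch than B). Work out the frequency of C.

319.125 Hz

A–B: Beat frequency = 12/2 = 6 Hz.
B is above A, so f_B = 304.5 + 6 = 310.5 Hz.
B–C: Beat frequency = 69/8 = 8.625 Hz.
C is above B, so f_C = 310.5 + 8.625 = 319.125 Hz.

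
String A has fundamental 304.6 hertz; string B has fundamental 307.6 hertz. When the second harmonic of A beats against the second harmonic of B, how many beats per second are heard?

6.0 Hz

Second harmonic of the first: 2·304.6 = 609.2 Hz.
Second harmonic of the second: 2·307.6 = 615.2 Hz.
f_beat = |609.2 − 615.2| = 6.0 Hz.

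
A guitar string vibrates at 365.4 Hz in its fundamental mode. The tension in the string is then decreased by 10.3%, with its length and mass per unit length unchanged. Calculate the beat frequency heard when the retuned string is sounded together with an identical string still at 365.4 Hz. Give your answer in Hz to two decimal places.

19.33 Hz

For a string, f ∝ √T, so the new frequency is 365.4·√0.897 = 346.0706 Hz.
f_beat = |346.0706 − 365.4| = 19.33 Hz.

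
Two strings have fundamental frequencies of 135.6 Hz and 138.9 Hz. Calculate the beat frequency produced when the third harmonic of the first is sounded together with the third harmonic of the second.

Third harmonic of the first: 3·135.6 = 406.8 Hz.
Third harmonic of the second: 3·138.9 = 416.7 Hz.
f_beat = |406.8 − 416.7| = 9.9 Hz.

9.9 Hz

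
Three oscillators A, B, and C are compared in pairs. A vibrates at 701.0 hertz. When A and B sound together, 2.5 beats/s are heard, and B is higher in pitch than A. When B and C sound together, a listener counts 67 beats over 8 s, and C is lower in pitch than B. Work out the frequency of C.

695.125 Hz

B is above A, so f_B = 701.0 + 2.5 = 703.5 Hz.
B–C: Beat frequency = 67/8 = 8.375 Hz.
C is below B, so f_C = 703.5 − 8.375 = 695.125 Hz.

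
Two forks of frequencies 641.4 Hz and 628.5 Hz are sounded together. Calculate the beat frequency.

f_beat = |f₁ − f₂|.
|641.4 − 628.5| = 12.9 Hz.

12.9 Hz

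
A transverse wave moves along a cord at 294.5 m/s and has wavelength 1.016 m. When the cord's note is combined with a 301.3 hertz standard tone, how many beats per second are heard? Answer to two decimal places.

11.44 Hz

Source frequency f = v/λ = 294.5/1.016 = 289.8622 Hz.
f_beat = |289.8622 − 301.3| = 11.44 Hz.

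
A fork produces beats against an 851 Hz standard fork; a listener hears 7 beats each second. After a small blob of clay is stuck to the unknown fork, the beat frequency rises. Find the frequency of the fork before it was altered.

|f − 851| = 7, so the fork was at either 844 Hz or 858 Hz.
Adding mass to a fork lowers its frequency; the adjustment lowers the fork's frequency.
The beat rate rose, so the adjustment moved the fork further from 851 Hz — it was already below the reference.

844 Hz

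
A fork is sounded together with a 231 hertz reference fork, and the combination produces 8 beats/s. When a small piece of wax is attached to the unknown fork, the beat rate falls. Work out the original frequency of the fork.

239 Hz

|f − 231| = 8, so the fork was at either 223 Hz or 239 Hz.
Loading a fork with wax lowers its frequency; the adjustment lowers the fork's frequency.
The beat rate fell, so the adjustment moved the fork toward 231 Hz — it must have started above the reference.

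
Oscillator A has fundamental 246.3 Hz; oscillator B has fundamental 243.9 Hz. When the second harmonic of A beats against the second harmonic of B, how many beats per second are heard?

4.8 Hz

Second harmonic of the first: 2·246.3 = 492.6 Hz.
Second harmonic of the second: 2·243.9 = 487.8 Hz.
f_beat = |492.6 − 487.8| = 4.8 Hz.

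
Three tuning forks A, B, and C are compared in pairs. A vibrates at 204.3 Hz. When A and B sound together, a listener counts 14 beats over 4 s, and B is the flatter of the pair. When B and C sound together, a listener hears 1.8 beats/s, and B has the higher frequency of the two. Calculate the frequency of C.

199 Hz

A–B: Beat frequency = 14/4 = 3.5 Hz.
B is below A, so f_B = 204.3 − 3.5 = 200.8 Hz.
C is below B, so f_C = 200.8 − 1.8 = 199 Hz.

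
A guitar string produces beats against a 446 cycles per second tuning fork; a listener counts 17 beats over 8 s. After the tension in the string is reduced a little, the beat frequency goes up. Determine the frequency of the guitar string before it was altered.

Beat frequency = 17/8 = 2.125 Hz.
|f − 446| = 2.125, so the guitar string was at either 443.875 Hz or 448.125 Hz.
Lower tension means lower frequency; the adjustment lowers the guitar string's frequency.
The beat rate rose, so the adjustment moved the guitar string further from 446 Hz — it was already below the reference.

443.875 Hz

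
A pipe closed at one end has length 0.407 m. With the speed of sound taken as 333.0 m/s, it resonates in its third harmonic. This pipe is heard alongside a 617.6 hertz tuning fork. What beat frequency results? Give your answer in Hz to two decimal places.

Closed pipe (odd harmonics): f_n = n·v/(4L) = 3·333.0/(4·0.407) = 613.6364 Hz.
f_beat = |613.6364 − 617.6| = 3.96 Hz.

3.96 Hz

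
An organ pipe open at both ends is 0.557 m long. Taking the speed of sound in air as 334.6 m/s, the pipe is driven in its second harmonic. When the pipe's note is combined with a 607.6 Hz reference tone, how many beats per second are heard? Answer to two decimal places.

6.88 Hz

Open pipe: f_n = n·v/(2L) = 2·334.6/(2·0.557) = 600.7181 Hz.
f_beat = |600.7181 − 607.6| = 6.88 Hz.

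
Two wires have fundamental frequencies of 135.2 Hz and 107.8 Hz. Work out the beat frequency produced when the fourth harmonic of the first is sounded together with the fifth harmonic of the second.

1.8 Hz

Fourth harmonic of the first: 4·135.2 = 540.8 Hz.
Fifth harmonic of the second: 5·107.8 = 539.0 Hz.
f_beat = |540.8 − 539.0| = 1.8 Hz.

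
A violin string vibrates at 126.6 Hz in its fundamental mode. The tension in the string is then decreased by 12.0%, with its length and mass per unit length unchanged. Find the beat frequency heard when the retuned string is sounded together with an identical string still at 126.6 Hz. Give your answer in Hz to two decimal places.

7.84 Hz

For a string, f ∝ √T, so the new frequency is 126.6·√0.880 = 118.7613 Hz.
f_beat = |118.7613 − 126.6| = 7.84 Hz.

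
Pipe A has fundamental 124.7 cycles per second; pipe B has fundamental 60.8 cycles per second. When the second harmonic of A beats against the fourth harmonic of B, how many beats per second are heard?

6.2 Hz

Second harmonic of the first: 2·124.7 = 249.4 Hz.
Fourth harmonic of the second: 4·60.8 = 243.2 Hz.
f_beat = |249.4 − 243.2| = 6.2 Hz.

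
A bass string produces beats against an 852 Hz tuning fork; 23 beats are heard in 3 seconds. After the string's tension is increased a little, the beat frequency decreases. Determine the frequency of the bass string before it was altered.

Beat frequency = 23/3 = 7.6667 Hz.
|f − 852| = 7.6667, so the bass string was at either 844.3333 Hz or 859.6667 Hz.
Higher tension means higher frequency; the adjustment raises the bass string's frequency.
The beat rate fell, so the adjustment moved the bass string toward 852 Hz — it must have started below the reference.

844.3333 Hz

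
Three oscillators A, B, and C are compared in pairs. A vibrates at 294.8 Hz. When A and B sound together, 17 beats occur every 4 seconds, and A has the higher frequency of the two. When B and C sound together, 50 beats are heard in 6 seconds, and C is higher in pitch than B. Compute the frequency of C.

A–B: Beat frequency = 17/4 = 4.25 Hz.
B is below A, so f_B = 294.8 − 4.25 = 290.55 Hz.
B–C: Beat frequency = 50/6 = 8.3333 Hz.
C is above B, so f_C = 290.55 + 8.3333 = 298.8833 Hz.

298.8833 Hz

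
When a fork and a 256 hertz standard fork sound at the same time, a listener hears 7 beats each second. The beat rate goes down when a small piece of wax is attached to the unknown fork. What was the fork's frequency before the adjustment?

|f − 256| = 7, so the fork was at either 249 Hz or 263 Hz.
Loading a fork with wax lowers its frequency; the adjustment lowers the fork's frequency.
The beat rate fell, so the adjustment moved the fork toward 256 Hz — it must have started above the reference.

263 Hz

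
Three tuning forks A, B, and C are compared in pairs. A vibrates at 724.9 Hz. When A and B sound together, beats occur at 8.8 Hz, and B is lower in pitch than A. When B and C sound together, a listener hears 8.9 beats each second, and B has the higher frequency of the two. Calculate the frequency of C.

707.2 Hz

B is below A, so f_B = 724.9 − 8.8 = 716.1 Hz.
C is below B, so f_C = 716.1 − 8.9 = 707.2 Hz.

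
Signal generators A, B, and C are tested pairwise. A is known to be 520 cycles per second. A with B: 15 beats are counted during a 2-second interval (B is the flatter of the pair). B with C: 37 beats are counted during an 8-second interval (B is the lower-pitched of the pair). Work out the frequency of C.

A–B: Beat frequency = 15/2 = 7.5 Hz.
B is below A, so f_B = 520 − 7.5 = 512.5 Hz.
B–C: Beat frequency = 37/8 = 4.625 Hz.
C is above B, so f_C = 512.5 + 4.625 = 517.125 Hz.

517.125 Hz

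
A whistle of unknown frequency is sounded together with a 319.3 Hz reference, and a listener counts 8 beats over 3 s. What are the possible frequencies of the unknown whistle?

Beat frequency = 8/3 = 2.6667 Hz.
|f − 319.3| = 2.6667, so f = 319.3 ± 2.6667.

316.6333 Hz or 321.9667 Hz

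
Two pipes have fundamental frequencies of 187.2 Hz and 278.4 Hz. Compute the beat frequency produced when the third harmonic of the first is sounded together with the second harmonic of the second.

4.8 Hz

Third harmonic of the first: 3·187.2 = 561.6 Hz.
Second harmonic of the second: 2·278.4 = 556.8 Hz.
f_beat = |561.6 − 556.8| = 4.8 Hz.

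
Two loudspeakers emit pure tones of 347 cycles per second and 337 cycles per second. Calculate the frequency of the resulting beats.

f_beat = |f₁ − f₂|.
|347 − 337| = 10 Hz.

10 Hz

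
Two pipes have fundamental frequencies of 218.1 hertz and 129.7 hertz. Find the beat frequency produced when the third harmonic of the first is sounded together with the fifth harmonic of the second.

5.8 Hz

Third harmonic of the first: 3·218.1 = 654.3 Hz.
Fifth harmonic of the second: 5·129.7 = 648.5 Hz.
f_beat = |654.3 − 648.5| = 5.8 Hz.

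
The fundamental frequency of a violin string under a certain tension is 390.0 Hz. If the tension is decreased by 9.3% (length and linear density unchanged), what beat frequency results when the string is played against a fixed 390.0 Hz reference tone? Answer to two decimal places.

For a string, f ∝ √T, so the new frequency is 390.0·√0.907 = 371.4225 Hz.
f_beat = |371.4225 − 390.0| = 18.58 Hz.

18.58 Hz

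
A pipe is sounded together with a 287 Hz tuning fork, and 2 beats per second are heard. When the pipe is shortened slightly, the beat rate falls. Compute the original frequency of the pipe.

|f − 287| = 2, so the pipe was at either 285 Hz or 289 Hz.
A shorter pipe has a higher fundamental; the adjustment raises the pipe's frequency.
The beat rate fell, so the adjustment moved the pipe toward 287 Hz — it must have started below the reference.

285 Hz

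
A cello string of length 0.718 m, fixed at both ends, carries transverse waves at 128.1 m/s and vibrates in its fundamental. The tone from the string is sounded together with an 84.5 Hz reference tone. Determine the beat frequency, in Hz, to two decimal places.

4.71 Hz

For a string fixed at both ends, f_n = n·v/(2L) = 1·128.1/(2·0.718) = 89.2061 Hz.
f_beat = |89.2061 − 84.5| = 4.71 Hz.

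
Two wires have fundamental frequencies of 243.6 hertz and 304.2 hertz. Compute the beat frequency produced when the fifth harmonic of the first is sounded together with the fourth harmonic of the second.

Fifth harmonic of the first: 5·243.6 = 1218.0 Hz.
Fourth harmonic of the second: 4·304.2 = 1216.8 Hz.
f_beat = |1218.0 − 1216.8| = 1.2 Hz.

1.2 Hz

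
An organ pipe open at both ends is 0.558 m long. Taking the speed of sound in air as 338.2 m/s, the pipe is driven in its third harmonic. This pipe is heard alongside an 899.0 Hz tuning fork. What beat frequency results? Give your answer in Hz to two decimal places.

10.14 Hz

Open pipe: f_n = n·v/(2L) = 3·338.2/(2·0.558) = 909.1398 Hz.
f_beat = |909.1398 − 899.0| = 10.14 Hz.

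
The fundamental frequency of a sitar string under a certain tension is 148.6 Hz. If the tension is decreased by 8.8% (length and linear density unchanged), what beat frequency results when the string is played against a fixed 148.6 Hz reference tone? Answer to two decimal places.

For a string, f ∝ √T, so the new frequency is 148.6·√0.912 = 141.9111 Hz.
f_beat = |141.9111 − 148.6| = 6.69 Hz.

6.69 Hz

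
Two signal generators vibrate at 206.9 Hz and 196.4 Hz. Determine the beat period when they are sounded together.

0.095 s

f_beat = |206.9 − 196.4| = 10.5 Hz.
Beat period T = 1 / f_beat = 1 / 10.5 s.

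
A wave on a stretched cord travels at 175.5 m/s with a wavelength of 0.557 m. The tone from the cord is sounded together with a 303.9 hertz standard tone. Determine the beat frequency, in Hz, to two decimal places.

11.18 Hz

Source frequency f = v/λ = 175.5/0.557 = 315.0808 Hz.
f_beat = |315.0808 − 303.9| = 11.18 Hz.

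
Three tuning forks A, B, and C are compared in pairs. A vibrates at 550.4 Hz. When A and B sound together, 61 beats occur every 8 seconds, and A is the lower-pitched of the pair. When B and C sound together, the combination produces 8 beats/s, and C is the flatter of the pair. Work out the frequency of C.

A–B: Beat frequency = 61/8 = 7.625 Hz.
B is above A, so f_B = 550.4 + 7.625 = 558.025 Hz.
C is below B, so f_C = 558.025 − 8 = 550.025 Hz.

550.025 Hz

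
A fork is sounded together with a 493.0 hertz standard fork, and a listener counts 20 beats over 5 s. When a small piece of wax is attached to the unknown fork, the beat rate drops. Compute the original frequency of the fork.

497 Hz

Beat frequency = 20/5 = 4 Hz.
|f − 493.0| = 4, so the fork was at either 489 Hz or 497 Hz.
Loading a fork with wax lowers its frequency; the adjustment lowers the fork's frequency.
The beat rate fell, so the adjustment moved the fork toward 493.0 Hz — it must have started above the reference.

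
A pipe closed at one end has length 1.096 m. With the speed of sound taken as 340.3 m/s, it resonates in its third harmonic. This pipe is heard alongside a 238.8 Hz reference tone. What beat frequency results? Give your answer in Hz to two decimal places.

Closed pipe (odd harmonics): f_n = n·v/(4L) = 3·340.3/(4·1.096) = 232.8695 Hz.
f_beat = |232.8695 − 238.8| = 5.93 Hz.

5.93 Hz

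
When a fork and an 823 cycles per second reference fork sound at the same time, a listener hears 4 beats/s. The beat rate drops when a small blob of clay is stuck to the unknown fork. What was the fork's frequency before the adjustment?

827 Hz

|f − 823| = 4, so the fork was at either 819 Hz or 827 Hz.
Adding mass to a fork lowers its frequency; the adjustment lowers the fork's frequency.
The beat rate fell, so the adjustment moved the fork toward 823 Hz — it must have started above the reference.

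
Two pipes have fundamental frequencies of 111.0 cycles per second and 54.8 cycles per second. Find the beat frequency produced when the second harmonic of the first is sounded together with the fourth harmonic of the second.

2.8 Hz

Second harmonic of the first: 2·111.0 = 222.0 Hz.
Fourth harmonic of the second: 4·54.8 = 219.2 Hz.
f_beat = |222.0 − 219.2| = 2.8 Hz.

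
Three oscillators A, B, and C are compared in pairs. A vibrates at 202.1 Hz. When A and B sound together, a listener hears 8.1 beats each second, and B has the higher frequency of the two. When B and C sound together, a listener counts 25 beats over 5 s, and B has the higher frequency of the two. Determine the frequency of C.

B is above A, so f_B = 202.1 + 8.1 = 210.2 Hz.
B–C: Beat frequency = 25/5 = 5 Hz.
C is below B, so f_C = 210.2 − 5 = 205.2 Hz.

205.2 Hz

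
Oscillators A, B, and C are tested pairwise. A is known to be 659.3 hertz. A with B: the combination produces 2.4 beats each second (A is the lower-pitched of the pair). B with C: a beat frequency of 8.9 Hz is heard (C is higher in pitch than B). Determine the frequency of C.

670.6 Hz

B is above A, so f_B = 659.3 + 2.4 = 661.7 Hz.
C is above B, so f_C = 661.7 + 8.9 = 670.6 Hz.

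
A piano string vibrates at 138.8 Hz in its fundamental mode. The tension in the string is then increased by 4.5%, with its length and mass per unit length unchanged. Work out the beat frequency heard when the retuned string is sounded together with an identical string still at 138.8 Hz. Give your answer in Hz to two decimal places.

For a string, f ∝ √T, so the new frequency is 138.8·√1.045 = 141.8886 Hz.
f_beat = |141.8886 − 138.8| = 3.09 Hz.

3.09 Hz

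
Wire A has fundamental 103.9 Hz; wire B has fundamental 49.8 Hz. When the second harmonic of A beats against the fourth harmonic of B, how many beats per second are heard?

8.6 Hz

Second harmonic of the first: 2·103.9 = 207.8 Hz.
Fourth harmonic of the second: 4·49.8 = 199.2 Hz.
f_beat = |207.8 − 199.2| = 8.6 Hz.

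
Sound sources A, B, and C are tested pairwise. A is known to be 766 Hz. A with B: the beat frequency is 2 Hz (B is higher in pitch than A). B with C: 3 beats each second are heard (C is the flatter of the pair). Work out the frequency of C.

B is above A, so f_B = 766 + 2 = 768 Hz.
C is below B, so f_C = 768 − 3 = 765 Hz.

765 Hz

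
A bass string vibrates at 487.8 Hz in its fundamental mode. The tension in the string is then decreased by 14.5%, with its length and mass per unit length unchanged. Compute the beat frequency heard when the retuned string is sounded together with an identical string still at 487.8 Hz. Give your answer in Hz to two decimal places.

36.75 Hz

For a string, f ∝ √T, so the new frequency is 487.8·√0.855 = 451.0502 Hz.
f_beat = |451.0502 − 487.8| = 36.75 Hz.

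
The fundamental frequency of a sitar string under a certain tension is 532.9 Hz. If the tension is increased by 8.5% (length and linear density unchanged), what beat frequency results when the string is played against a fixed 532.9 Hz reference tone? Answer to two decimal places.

22.19 Hz

For a string, f ∝ √T, so the new frequency is 532.9·√1.085 = 555.0864 Hz.
f_beat = |555.0864 − 532.9| = 22.19 Hz.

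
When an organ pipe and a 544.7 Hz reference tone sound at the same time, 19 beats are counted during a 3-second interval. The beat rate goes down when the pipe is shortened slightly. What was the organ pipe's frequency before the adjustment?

538.3667 Hz

Beat frequency = 19/3 = 6.3333 Hz.
|f − 544.7| = 6.3333, so the organ pipe was at either 538.3667 Hz or 551.0333 Hz.
A shorter pipe has a higher fundamental; the adjustment raises the organ pipe's frequency.
The beat rate fell, so the adjustment moved the organ pipe toward 544.7 Hz — it must have started below the reference.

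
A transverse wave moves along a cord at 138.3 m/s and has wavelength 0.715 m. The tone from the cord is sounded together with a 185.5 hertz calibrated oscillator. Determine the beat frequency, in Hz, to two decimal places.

7.93 Hz

Source frequency f = v/λ = 138.3/0.715 = 193.4266 Hz.
f_beat = |193.4266 − 185.5| = 7.93 Hz.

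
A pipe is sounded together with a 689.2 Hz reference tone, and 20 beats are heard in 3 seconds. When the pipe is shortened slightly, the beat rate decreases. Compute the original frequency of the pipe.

682.5333 Hz

Beat frequency = 20/3 = 6.6667 Hz.
|f − 689.2| = 6.6667, so the pipe was at either 682.5333 Hz or 695.8667 Hz.
A shorter pipe has a higher fundamental; the adjustment raises the pipe's frequency.
The beat rate fell, so the adjustment moved the pipe toward 689.2 Hz — it must have started below the reference.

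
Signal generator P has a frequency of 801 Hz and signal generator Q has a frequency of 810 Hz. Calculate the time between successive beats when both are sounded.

0.111 s

f_beat = |801 − 810| = 9 Hz.
Beat period T = 1 / f_beat = 1 / 9 s.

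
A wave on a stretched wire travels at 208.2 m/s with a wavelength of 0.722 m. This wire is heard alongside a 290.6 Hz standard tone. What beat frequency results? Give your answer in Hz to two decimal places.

Source frequency f = v/λ = 208.2/0.722 = 288.3657 Hz.
f_beat = |288.3657 − 290.6| = 2.23 Hz.

2.23 Hz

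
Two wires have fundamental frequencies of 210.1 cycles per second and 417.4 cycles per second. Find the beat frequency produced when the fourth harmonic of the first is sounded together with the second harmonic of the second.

Fourth harmonic of the first: 4·210.1 = 840.4 Hz.
Second harmonic of the second: 2·417.4 = 834.8 Hz.
f_beat = |840.4 − 834.8| = 5.6 Hz.

5.6 Hz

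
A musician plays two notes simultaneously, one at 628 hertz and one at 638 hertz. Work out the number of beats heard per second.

Beats arise from superposition of two nearby frequencies; the beat rate is |f₁ − f₂|.
|628 − 638| = 10 Hz.

10 Hz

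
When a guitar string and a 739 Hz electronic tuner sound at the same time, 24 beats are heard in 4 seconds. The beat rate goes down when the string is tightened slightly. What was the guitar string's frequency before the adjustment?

Beat frequency = 24/4 = 6 Hz.
|f − 739| = 6, so the guitar string was at either 733 Hz or 745 Hz.
Increasing tension raises a string's frequency; the adjustment raises the guitar string's frequency.
The beat rate fell, so the adjustment moved the guitar string toward 739 Hz — it must have started below the reference.

733 Hz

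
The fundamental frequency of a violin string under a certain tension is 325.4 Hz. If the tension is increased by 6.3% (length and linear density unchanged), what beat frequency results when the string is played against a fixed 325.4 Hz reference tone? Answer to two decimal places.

10.09 Hz

For a string, f ∝ √T, so the new frequency is 325.4·√1.063 = 335.4936 Hz.
f_beat = |335.4936 − 325.4| = 10.09 Hz.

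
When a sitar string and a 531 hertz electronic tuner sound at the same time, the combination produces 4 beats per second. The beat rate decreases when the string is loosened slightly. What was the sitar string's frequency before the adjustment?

|f − 531| = 4, so the sitar string was at either 527 Hz or 535 Hz.
Reducing tension lowers a string's frequency; the adjustment lowers the sitar string's frequency.
The beat rate fell, so the adjustment moved the sitar string toward 531 Hz — it must have started above the reference.

535 Hz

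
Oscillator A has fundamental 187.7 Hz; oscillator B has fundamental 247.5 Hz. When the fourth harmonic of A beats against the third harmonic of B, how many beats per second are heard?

Fourth harmonic of the first: 4·187.7 = 750.8 Hz.
Third harmonic of the second: 3·247.5 = 742.5 Hz.
f_beat = |750.8 − 742.5| = 8.3 Hz.

8.3 Hz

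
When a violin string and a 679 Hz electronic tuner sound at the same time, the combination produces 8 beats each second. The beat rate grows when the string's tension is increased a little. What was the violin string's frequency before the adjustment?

|f − 679| = 8, so the violin string was at either 671 Hz or 687 Hz.
Higher tension means higher frequency; the adjustment raises the violin string's frequency.
The beat rate rose, so the adjustment moved the violin string further from 679 Hz — it was already above the reference.

687 Hz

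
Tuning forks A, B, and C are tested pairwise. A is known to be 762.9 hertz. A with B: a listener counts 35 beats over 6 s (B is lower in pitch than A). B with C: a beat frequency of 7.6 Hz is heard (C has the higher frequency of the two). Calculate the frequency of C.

764.6667 Hz

A–B: Beat frequency = 35/6 = 5.8333 Hz.
B is below A, so f_B = 762.9 − 5.8333 = 757.0667 Hz.
C is above B, so f_C = 757.0667 + 7.6 = 764.6667 Hz.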